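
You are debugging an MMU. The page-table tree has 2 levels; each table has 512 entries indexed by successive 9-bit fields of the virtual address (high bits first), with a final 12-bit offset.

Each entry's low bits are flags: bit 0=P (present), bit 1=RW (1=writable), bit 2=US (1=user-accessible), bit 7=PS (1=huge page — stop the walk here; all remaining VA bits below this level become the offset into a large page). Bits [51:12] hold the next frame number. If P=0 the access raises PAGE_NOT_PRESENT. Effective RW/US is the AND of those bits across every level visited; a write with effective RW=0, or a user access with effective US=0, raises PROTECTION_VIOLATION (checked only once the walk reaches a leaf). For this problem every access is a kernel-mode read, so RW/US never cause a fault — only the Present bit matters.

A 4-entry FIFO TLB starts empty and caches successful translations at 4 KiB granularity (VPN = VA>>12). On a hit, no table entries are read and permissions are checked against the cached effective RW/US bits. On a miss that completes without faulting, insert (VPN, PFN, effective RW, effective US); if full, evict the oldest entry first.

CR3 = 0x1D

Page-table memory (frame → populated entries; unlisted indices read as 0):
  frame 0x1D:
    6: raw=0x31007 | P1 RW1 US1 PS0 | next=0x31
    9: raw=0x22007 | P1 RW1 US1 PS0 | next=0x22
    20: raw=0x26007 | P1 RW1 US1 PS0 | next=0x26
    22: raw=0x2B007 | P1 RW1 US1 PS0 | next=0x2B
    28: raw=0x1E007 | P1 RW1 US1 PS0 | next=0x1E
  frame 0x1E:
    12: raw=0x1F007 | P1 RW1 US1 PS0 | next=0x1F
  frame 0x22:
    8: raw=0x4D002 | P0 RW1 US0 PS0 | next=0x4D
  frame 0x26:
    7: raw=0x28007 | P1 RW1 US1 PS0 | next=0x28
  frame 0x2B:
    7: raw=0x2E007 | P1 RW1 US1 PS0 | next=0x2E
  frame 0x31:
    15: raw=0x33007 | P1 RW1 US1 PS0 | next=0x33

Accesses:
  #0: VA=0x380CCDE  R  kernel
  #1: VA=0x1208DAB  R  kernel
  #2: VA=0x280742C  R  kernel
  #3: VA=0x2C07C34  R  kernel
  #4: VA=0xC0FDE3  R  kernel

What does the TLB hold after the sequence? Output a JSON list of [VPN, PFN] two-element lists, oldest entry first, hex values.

Per-access translation:
#0 VA=0x380CCDE (r,kernel):
  [0] read 0x1D idx=28: raw=0x1E007 flags P=1 W=1 U=1 S=0
  [1] read 0x1E idx=12: raw=0x1F007 flags P=1 W=1 U=1 S=0
  ⇒ phys 0x1FCDE  [2 reads]
#1 VA=0x1208DAB (r,kernel):
  [0] read 0x1D idx=9: raw=0x22007 flags P=1 W=1 U=1 S=0
  [1] read 0x22 idx=8: raw=0x4D002 flags P=0 W=1 U=0 S=0
  ✗ PAGE_NOT_PRESENT  [2 reads]
#2 VA=0x280742C (r,kernel):
  [0] read 0x1D idx=20: raw=0x26007 flags P=1 W=1 U=1 S=0
  [1] read 0x26 idx=7: raw=0x28007 flags P=1 W=1 U=1 S=0
  ⇒ phys 0x2842C  [2 reads]
#3 VA=0x2C07C34 (r,kernel):
  [0] read 0x1D idx=22: raw=0x2B007 flags P=1 W=1 U=1 S=0
  [1] read 0x2B idx=7: raw=0x2E007 flags P=1 W=1 U=1 S=0
  ⇒ phys 0x2EC34  [2 reads]
#4 VA=0xC0FDE3 (r,kernel):
  [0] read 0x1D idx=6: raw=0x31007 flags P=1 W=1 U=1 S=0
  [1] read 0x31 idx=15: raw=0x33007 flags P=1 W=1 U=1 S=0
  ⇒ phys 0x33DE3  [2 reads]

TLB: [["0x380C", "0x1F"], ["0x2807", "0x28"], ["0x2C07", "0x2E"], ["0xC0F", "0x33"]]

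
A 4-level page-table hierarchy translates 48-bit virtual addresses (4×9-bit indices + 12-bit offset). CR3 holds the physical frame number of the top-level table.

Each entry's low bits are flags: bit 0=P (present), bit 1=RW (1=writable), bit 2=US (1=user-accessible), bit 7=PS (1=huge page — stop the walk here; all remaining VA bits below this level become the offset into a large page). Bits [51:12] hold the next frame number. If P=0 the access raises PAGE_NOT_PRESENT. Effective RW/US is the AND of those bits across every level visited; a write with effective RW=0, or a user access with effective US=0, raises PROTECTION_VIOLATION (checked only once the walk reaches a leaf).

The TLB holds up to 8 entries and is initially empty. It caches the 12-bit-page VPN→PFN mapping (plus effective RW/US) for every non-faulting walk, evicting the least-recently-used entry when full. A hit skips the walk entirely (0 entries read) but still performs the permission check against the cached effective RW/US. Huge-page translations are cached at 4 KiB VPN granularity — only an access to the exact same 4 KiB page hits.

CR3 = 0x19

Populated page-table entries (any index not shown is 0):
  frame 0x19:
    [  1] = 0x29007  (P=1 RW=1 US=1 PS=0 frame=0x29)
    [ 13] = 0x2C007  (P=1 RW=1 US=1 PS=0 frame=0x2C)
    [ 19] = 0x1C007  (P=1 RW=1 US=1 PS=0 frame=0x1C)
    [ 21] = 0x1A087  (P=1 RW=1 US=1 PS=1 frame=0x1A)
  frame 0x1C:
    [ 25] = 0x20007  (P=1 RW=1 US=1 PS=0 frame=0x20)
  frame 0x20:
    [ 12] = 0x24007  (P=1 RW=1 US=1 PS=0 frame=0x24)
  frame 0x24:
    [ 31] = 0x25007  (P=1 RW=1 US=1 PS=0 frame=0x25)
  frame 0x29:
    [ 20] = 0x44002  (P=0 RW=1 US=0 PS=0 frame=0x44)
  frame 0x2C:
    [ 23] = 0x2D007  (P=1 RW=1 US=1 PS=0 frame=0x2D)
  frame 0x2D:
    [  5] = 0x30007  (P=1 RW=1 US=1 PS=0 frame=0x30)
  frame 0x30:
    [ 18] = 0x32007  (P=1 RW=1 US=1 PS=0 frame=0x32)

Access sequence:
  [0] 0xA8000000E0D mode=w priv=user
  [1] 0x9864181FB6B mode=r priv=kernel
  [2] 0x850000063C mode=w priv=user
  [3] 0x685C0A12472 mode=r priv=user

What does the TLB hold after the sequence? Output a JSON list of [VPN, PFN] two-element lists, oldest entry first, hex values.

Walk each access:
#0 VA=0xA8000000E0D (w,user):
  L0: frame=0x19 idx=21 entry=0x1A087 [P=1 RW=1 US=1 PS=1]
  ⇒ phys 0x1AE0D (huge @L0)  [1 reads]
#1 VA=0x9864181FB6B (r,kernel):
  L0: frame=0x19 idx=19 entry=0x1C007 [P=1 RW=1 US=1 PS=0]
  L1: frame=0x1C idx=25 entry=0x20007 [P=1 RW=1 US=1 PS=0]
  L2: frame=0x20 idx=12 entry=0x24007 [P=1 RW=1 US=1 PS=0]
  L3: frame=0x24 idx=31 entry=0x25007 [P=1 RW=1 US=1 PS=0]
  ⇒ phys 0x25B6B  [4 reads]
#2 VA=0x850000063C (w,user):
  L0: frame=0x19 idx=1 entry=0x29007 [P=1 RW=1 US=1 PS=0]
  L1: frame=0x29 idx=20 entry=0x44002 [P=0 RW=1 US=0 PS=0]
  ✗ PAGE_NOT_PRESENT  [2 reads]
#3 VA=0x685C0A12472 (r,user):
  L0: frame=0x19 idx=13 entry=0x2C007 [P=1 RW=1 US=1 PS=0]
  L1: frame=0x2C idx=23 entry=0x2D007 [P=1 RW=1 US=1 PS=0]
  L2: frame=0x2D idx=5 entry=0x30007 [P=1 RW=1 US=1 PS=0]
  L3: frame=0x30 idx=18 entry=0x32007 [P=1 RW=1 US=1 PS=0]
  ⇒ phys 0x32472  [4 reads]

TLB: [["0xA8000000", "0x1A"], ["0x9864181F", "0x25"], ["0x685C0A12", "0x32"]]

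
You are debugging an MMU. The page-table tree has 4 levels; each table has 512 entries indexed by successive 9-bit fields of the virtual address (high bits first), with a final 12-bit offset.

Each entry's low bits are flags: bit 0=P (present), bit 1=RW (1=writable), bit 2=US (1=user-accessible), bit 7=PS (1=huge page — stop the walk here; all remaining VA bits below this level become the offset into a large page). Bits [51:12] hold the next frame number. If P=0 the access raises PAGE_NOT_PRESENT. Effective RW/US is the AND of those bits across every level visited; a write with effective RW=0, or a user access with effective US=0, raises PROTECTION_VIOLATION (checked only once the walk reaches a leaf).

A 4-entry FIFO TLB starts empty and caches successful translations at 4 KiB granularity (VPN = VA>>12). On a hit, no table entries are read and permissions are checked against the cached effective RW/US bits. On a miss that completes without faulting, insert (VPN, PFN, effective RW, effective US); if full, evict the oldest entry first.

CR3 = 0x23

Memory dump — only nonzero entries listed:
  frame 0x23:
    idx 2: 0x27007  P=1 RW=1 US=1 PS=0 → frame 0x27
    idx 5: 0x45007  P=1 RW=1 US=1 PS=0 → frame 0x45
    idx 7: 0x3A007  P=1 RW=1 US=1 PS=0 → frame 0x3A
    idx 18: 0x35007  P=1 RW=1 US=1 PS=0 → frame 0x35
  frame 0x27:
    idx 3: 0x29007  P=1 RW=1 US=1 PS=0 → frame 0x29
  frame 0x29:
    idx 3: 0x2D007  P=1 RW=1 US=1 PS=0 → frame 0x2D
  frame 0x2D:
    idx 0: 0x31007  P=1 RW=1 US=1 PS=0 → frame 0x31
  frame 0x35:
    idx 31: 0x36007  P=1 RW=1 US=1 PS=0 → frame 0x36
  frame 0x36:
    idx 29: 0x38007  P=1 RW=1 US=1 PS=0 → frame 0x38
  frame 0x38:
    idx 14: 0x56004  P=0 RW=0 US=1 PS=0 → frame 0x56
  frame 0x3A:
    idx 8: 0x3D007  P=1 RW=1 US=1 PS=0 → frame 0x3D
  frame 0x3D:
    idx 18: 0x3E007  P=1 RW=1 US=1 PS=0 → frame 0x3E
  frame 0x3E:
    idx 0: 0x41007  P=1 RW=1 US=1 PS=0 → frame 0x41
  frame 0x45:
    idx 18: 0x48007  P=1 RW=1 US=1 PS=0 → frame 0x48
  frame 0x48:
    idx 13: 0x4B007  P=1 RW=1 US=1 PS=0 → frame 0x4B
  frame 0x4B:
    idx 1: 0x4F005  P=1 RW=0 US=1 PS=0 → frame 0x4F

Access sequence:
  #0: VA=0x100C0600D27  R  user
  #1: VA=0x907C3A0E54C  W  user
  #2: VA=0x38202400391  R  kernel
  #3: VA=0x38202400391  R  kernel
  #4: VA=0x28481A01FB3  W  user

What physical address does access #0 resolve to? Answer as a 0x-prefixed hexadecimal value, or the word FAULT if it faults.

Per-access translation:
#0 VA=0x100C0600D27 (r,user):
  [0] read 0x23 idx=2: raw=0x27007 flags P=1 W=1 U=1 S=0
  [1] read 0x27 idx=3: raw=0x29007 flags P=1 W=1 U=1 S=0
  [2] read 0x29 idx=3: raw=0x2D007 flags P=1 W=1 U=1 S=0
  [3] read 0x2D idx=0: raw=0x31007 flags P=1 W=1 U=1 S=0
  ⇒ phys 0x31D27  [4 reads]
#1 VA=0x907C3A0E54C (w,user):
  [0] read 0x23 idx=18: raw=0x35007 flags P=1 W=1 U=1 S=0
  [1] read 0x35 idx=31: raw=0x36007 flags P=1 W=1 U=1 S=0
  [2] read 0x36 idx=29: raw=0x38007 flags P=1 W=1 U=1 S=0
  [3] read 0x38 idx=14: raw=0x56004 flags P=0 W=0 U=1 S=0
  ⇒ fault: PAGE_NOT_PRESENT  — 4 lookups
#2 VA=0x38202400391 (r,kernel):
  [0] read 0x23 idx=7: raw=0x3A007 flags P=1 W=1 U=1 S=0
  [1] read 0x3A idx=8: raw=0x3D007 flags P=1 W=1 U=1 S=0
  [2] read 0x3D idx=18: raw=0x3E007 flags P=1 W=1 U=1 S=0
  [3] read 0x3E idx=0: raw=0x41007 flags P=1 W=1 U=1 S=0
  ⇒ phys 0x41391  [4 reads]
#3 VA=0x38202400391 (r,kernel):
  TLB hit vpn=0x38202400 → PA=0x41391
#4 VA=0x28481A01FB3 (w,user):
  [0] read 0x23 idx=5: raw=0x45007 flags P=1 W=1 U=1 S=0
  [1] read 0x45 idx=18: raw=0x48007 flags P=1 W=1 U=1 S=0
  [2] read 0x48 idx=13: raw=0x4B007 flags P=1 W=1 U=1 S=0
  [3] read 0x4B idx=1: raw=0x4F005 flags P=1 W=0 U=1 S=0
  ⇒ fault: PROTECTION_VIOLATION  — 4 lookups

Access #0 PA: 0x31D27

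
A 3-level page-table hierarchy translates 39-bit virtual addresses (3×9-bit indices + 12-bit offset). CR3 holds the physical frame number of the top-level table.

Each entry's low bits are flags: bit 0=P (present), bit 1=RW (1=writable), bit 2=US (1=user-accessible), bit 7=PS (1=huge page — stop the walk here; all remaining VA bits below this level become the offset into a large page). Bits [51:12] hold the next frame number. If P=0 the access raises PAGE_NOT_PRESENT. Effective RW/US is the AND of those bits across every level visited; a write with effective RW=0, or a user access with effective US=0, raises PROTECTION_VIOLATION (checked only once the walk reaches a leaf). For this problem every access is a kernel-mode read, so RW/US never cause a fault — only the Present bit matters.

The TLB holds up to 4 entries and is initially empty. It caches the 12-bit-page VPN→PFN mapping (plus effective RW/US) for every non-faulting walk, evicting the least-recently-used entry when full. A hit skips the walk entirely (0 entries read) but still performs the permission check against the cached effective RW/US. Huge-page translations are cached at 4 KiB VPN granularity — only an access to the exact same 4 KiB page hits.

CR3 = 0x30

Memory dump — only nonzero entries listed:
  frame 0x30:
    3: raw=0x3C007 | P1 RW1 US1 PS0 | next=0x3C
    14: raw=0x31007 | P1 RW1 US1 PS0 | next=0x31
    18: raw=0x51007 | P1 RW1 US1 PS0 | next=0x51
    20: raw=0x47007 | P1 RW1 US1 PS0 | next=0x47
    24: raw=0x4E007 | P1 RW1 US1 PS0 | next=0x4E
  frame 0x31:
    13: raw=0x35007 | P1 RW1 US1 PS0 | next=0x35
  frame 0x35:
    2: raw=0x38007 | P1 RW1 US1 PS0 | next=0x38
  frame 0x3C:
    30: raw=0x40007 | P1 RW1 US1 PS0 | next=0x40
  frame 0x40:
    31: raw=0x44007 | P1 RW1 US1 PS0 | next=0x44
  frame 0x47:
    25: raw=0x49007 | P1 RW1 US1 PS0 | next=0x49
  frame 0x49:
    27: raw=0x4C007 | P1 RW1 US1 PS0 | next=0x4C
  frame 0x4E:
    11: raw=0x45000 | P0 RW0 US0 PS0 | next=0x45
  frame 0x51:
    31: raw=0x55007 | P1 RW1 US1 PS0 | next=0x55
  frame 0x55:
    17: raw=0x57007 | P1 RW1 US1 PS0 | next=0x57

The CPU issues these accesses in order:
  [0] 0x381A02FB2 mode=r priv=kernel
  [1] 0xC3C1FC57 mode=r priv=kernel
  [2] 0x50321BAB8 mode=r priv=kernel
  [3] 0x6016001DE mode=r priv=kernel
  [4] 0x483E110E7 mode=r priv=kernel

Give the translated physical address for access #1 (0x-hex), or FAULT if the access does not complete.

Walk each access:
#0 VA=0x381A02FB2 (r,kernel):
  L0 @0x30[14] → 0x31007  P=1,RW=1,US=1,PS=0
  L1 @0x31[13] → 0x35007  P=1,RW=1,US=1,PS=0
  L2 @0x35[2] → 0x38007  P=1,RW=1,US=1,PS=0
  ✓ 0x38FB2  — 3 lookups
#1 VA=0xC3C1FC57 (r,kernel):
  L0 @0x30[3] → 0x3C007  P=1,RW=1,US=1,PS=0
  L1 @0x3C[30] → 0x40007  P=1,RW=1,US=1,PS=0
  L2 @0x40[31] → 0x44007  P=1,RW=1,US=1,PS=0
  ✓ 0x44C57  — 3 lookups
#2 VA=0x50321BAB8 (r,kernel):
  L0 @0x30[20] → 0x47007  P=1,RW=1,US=1,PS=0
  L1 @0x47[25] → 0x49007  P=1,RW=1,US=1,PS=0
  L2 @0x49[27] → 0x4C007  P=1,RW=1,US=1,PS=0
  ✓ 0x4CAB8  — 3 lookups
#3 VA=0x6016001DE (r,kernel):
  L0 @0x30[24] → 0x4E007  P=1,RW=1,US=1,PS=0
  L1 @0x4E[11] → 0x45000  P=0,RW=0,US=0,PS=0
  ⇒ fault: PAGE_NOT_PRESENT  — 2 lookups
#4 VA=0x483E110E7 (r,kernel):
  L0 @0x30[18] → 0x51007  P=1,RW=1,US=1,PS=0
  L1 @0x51[31] → 0x55007  P=1,RW=1,US=1,PS=0
  L2 @0x55[17] → 0x57007  P=1,RW=1,US=1,PS=0
  ✓ 0x570E7  — 3 lookups

Access #1 PA: 0x44C57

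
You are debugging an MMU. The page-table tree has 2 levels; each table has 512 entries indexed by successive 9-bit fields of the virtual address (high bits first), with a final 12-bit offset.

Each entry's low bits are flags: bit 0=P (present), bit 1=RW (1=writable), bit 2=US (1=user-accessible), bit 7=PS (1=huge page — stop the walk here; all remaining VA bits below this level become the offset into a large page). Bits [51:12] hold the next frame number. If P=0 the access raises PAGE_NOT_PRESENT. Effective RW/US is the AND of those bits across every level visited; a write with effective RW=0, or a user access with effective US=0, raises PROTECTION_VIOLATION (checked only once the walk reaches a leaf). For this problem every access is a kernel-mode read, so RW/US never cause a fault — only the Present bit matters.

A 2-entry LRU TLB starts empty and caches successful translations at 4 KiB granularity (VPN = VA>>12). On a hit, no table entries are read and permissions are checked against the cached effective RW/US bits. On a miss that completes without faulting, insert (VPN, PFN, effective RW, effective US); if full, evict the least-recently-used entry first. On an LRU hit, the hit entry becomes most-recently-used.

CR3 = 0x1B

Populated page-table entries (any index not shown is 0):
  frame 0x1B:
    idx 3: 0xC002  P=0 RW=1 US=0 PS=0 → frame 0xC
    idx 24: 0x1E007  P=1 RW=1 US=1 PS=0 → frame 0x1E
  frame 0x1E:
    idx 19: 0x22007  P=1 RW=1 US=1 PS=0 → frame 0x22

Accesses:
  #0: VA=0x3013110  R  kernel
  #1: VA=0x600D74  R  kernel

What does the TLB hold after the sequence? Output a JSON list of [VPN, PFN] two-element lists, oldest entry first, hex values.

Per-access translation:
#0 VA=0x3013110 (r,kernel):
  L0 @0x1B[24] → 0x1E007  P=1,RW=1,US=1,PS=0
  L1 @0x1E[19] → 0x22007  P=1,RW=1,US=1,PS=0
  ⇒ phys 0x22110  [2 reads]
#1 VA=0x600D74 (r,kernel):
  L0 @0x1B[3] → 0xC002  P=0,RW=1,US=0,PS=0
  → PAGE_NOT_PRESENT  (1 entries read)

TLB: [["0x3013", "0x22"]]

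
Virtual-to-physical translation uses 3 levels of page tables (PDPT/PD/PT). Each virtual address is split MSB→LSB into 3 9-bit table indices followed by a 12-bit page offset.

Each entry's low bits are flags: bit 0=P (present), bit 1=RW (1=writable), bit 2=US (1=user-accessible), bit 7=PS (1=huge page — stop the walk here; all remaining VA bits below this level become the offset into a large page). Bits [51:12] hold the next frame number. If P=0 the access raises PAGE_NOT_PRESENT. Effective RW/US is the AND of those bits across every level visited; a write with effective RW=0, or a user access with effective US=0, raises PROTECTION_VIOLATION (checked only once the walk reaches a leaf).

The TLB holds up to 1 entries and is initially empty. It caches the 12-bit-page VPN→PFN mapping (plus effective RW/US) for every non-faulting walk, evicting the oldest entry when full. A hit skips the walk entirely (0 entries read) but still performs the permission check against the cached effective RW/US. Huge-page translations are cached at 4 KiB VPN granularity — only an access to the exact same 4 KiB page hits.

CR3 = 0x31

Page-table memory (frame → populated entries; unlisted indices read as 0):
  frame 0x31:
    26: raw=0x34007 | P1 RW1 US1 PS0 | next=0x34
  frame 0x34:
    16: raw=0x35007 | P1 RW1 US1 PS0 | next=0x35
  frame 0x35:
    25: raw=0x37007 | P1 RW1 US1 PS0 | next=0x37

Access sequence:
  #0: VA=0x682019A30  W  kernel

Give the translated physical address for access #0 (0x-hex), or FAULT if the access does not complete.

Walk each access:
#0 VA=0x682019A30 (w,kernel):
  L0 @0x31[26] → 0x34007  P=1,RW=1,US=1,PS=0
  L1 @0x34[16] → 0x35007  P=1,RW=1,US=1,PS=0
  L2 @0x35[25] → 0x37007  P=1,RW=1,US=1,PS=0
  ✓ 0x37A30  — 3 lookups

Access #0 PA: 0x37A30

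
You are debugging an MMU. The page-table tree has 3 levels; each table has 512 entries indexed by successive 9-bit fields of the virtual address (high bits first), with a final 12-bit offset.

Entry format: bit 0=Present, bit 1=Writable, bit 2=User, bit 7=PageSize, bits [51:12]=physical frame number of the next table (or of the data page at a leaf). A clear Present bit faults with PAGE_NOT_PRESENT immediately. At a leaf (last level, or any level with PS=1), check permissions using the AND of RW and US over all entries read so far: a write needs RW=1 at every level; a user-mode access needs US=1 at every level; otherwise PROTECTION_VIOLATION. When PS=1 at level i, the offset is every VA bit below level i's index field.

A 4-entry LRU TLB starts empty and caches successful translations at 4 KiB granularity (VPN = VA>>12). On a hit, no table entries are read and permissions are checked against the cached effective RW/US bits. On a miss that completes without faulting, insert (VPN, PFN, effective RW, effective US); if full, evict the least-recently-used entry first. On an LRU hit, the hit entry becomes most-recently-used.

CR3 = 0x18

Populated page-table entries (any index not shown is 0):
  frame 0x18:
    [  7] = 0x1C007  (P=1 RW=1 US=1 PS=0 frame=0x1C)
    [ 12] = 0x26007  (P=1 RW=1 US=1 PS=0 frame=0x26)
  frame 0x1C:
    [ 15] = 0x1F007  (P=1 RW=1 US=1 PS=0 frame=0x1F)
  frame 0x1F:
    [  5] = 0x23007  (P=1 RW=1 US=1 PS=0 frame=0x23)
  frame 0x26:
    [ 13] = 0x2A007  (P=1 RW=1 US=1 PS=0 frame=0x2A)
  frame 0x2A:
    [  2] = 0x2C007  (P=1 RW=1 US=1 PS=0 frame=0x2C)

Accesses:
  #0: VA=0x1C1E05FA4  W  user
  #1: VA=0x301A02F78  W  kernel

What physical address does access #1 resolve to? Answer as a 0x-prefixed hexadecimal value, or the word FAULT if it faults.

Per-access translation:
#0 VA=0x1C1E05FA4 (w,user):
  [0] read 0x18 idx=7: raw=0x1C007 flags P=1 W=1 U=1 S=0
  [1] read 0x1C idx=15: raw=0x1F007 flags P=1 W=1 U=1 S=0
  [2] read 0x1F idx=5: raw=0x23007 flags P=1 W=1 U=1 S=0
  → PA=0x23FA4  (3 entries read)
#1 VA=0x301A02F78 (w,kernel):
  [0] read 0x18 idx=12: raw=0x26007 flags P=1 W=1 U=1 S=0
  [1] read 0x26 idx=13: raw=0x2A007 flags P=1 W=1 U=1 S=0
  [2] read 0x2A idx=2: raw=0x2C007 flags P=1 W=1 U=1 S=0
  → PA=0x2CF78  (3 entries read)

Access #1 PA: 0x2CF78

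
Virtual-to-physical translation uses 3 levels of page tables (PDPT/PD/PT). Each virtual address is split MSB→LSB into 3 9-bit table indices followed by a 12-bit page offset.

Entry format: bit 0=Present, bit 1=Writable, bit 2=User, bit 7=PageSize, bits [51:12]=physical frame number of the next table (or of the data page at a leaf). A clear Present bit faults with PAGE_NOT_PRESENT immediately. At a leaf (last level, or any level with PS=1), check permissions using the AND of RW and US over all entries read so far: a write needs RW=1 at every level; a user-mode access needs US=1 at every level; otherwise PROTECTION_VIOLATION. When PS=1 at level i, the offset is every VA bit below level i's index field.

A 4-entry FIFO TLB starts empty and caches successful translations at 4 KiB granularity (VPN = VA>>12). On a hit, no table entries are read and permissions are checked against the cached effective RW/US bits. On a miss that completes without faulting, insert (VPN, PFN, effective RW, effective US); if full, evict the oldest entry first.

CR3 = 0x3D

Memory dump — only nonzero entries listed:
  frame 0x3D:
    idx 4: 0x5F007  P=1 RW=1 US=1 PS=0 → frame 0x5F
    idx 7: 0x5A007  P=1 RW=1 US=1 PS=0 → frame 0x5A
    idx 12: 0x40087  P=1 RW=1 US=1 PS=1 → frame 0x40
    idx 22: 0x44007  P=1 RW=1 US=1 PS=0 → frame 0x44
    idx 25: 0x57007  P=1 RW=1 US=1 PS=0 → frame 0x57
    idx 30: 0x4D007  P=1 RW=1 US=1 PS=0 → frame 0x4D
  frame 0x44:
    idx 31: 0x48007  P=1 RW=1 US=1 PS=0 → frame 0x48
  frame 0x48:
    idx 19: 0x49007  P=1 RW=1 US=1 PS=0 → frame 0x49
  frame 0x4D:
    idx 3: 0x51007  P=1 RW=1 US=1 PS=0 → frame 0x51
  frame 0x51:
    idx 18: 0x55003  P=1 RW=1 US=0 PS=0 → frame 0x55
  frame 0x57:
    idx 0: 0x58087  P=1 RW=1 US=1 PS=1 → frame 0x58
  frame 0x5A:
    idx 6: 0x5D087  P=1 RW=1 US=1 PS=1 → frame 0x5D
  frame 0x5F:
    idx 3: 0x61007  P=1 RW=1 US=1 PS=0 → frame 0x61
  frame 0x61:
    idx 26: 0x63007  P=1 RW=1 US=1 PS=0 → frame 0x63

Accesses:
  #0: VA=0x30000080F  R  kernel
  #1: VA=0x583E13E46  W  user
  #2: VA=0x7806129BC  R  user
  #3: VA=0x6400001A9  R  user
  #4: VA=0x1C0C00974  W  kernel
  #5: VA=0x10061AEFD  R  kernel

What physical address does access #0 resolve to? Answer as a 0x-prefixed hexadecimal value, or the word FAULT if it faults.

Per-access translation:
#0 VA=0x30000080F (r,kernel):
  L0: frame=0x3D idx=12 entry=0x40087 [P=1 RW=1 US=1 PS=1]
  ⇒ phys 0x4080F (huge @L0)  [1 reads]
#1 VA=0x583E13E46 (w,user):
  L0: frame=0x3D idx=22 entry=0x44007 [P=1 RW=1 US=1 PS=0]
  L1: frame=0x44 idx=31 entry=0x48007 [P=1 RW=1 US=1 PS=0]
  L2: frame=0x48 idx=19 entry=0x49007 [P=1 RW=1 US=1 PS=0]
  ⇒ phys 0x49E46  [3 reads]
#2 VA=0x7806129BC (r,user):
  L0: frame=0x3D idx=30 entry=0x4D007 [P=1 RW=1 US=1 PS=0]
  L1: frame=0x4D idx=3 entry=0x51007 [P=1 RW=1 US=1 PS=0]
  L2: frame=0x51 idx=18 entry=0x55003 [P=1 RW=1 US=0 PS=0]
  → PROTECTION_VIOLATION  (3 entries read)
#3 VA=0x6400001A9 (r,user):
  L0: frame=0x3D idx=25 entry=0x57007 [P=1 RW=1 US=1 PS=0]
  L1: frame=0x57 idx=0 entry=0x58087 [P=1 RW=1 US=1 PS=1]
  ⇒ phys 0x581A9 (huge @L1)  [2 reads]
#4 VA=0x1C0C00974 (w,kernel):
  L0: frame=0x3D idx=7 entry=0x5A007 [P=1 RW=1 US=1 PS=0]
  L1: frame=0x5A idx=6 entry=0x5D087 [P=1 RW=1 US=1 PS=1]
  ⇒ phys 0x5D974 (huge @L1)  [2 reads]
#5 VA=0x10061AEFD (r,kernel):
  L0: frame=0x3D idx=4 entry=0x5F007 [P=1 RW=1 US=1 PS=0]
  L1: frame=0x5F idx=3 entry=0x61007 [P=1 RW=1 US=1 PS=0]
  L2: frame=0x61 idx=26 entry=0x63007 [P=1 RW=1 US=1 PS=0]
  ⇒ phys 0x63EFD  [3 reads]

Access #0 PA: 0x4080F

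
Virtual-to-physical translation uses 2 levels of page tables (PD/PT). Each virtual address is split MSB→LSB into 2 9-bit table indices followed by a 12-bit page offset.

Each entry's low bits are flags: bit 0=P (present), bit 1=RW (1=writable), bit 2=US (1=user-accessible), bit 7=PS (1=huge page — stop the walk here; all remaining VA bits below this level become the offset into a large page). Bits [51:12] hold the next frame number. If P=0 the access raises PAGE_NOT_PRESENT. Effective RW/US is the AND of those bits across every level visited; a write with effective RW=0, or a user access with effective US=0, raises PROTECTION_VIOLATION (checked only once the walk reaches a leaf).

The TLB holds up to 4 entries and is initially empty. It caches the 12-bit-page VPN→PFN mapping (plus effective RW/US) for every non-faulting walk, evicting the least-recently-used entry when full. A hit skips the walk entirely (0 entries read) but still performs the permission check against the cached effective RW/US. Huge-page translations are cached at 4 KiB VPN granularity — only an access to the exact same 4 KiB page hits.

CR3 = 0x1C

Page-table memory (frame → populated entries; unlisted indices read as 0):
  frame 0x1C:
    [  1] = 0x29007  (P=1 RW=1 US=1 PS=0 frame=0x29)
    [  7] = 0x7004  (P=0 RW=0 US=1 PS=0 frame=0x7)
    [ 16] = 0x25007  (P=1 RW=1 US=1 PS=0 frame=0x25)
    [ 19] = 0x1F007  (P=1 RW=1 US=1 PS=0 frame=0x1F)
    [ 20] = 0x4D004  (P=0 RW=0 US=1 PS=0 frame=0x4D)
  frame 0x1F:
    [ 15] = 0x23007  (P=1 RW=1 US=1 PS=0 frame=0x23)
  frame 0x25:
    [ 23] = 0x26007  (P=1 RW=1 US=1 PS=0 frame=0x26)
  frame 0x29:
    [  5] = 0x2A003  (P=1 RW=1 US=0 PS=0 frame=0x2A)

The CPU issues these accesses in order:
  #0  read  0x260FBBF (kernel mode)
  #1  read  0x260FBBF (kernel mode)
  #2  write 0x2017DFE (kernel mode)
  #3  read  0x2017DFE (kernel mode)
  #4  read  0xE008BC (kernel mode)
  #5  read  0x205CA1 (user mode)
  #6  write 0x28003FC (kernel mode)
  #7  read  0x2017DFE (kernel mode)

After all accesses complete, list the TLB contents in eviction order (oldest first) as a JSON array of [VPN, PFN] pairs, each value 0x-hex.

Trace:
#0 VA=0x260FBBF (r,kernel):
  L0 @0x1C[19] → 0x1F007  P=1,RW=1,US=1,PS=0
  L1 @0x1F[15] → 0x23007  P=1,RW=1,US=1,PS=0
  → PA=0x23BBF  (2 entries read)
#1 VA=0x260FBBF (r,kernel):
  TLB hit vpn=0x260F → PA=0x23BBF
#2 VA=0x2017DFE (w,kernel):
  L0 @0x1C[16] → 0x25007  P=1,RW=1,US=1,PS=0
  L1 @0x25[23] → 0x26007  P=1,RW=1,US=1,PS=0
  → PA=0x26DFE  (2 entries read)
#3 VA=0x2017DFE (r,kernel):
  TLB hit vpn=0x2017 → PA=0x26DFE
#4 VA=0xE008BC (r,kernel):
  L0 @0x1C[7] → 0x7004  P=0,RW=0,US=1,PS=0
  ⇒ fault: PAGE_NOT_PRESENT  — 1 lookups
#5 VA=0x205CA1 (r,user):
  L0 @0x1C[1] → 0x29007  P=1,RW=1,US=1,PS=0
  L1 @0x29[5] → 0x2A003  P=1,RW=1,US=0,PS=0
  ⇒ fault: PROTECTION_VIOLATION  — 2 lookups
#6 VA=0x28003FC (w,kernel):
  L0 @0x1C[20] → 0x4D004  P=0,RW=0,US=1,PS=0
  ⇒ fault: PAGE_NOT_PRESENT  — 1 lookups
#7 VA=0x2017DFE (r,kernel):
  TLB hit vpn=0x2017 → PA=0x26DFE

TLB: [["0x260F", "0x23"], ["0x2017", "0x26"]]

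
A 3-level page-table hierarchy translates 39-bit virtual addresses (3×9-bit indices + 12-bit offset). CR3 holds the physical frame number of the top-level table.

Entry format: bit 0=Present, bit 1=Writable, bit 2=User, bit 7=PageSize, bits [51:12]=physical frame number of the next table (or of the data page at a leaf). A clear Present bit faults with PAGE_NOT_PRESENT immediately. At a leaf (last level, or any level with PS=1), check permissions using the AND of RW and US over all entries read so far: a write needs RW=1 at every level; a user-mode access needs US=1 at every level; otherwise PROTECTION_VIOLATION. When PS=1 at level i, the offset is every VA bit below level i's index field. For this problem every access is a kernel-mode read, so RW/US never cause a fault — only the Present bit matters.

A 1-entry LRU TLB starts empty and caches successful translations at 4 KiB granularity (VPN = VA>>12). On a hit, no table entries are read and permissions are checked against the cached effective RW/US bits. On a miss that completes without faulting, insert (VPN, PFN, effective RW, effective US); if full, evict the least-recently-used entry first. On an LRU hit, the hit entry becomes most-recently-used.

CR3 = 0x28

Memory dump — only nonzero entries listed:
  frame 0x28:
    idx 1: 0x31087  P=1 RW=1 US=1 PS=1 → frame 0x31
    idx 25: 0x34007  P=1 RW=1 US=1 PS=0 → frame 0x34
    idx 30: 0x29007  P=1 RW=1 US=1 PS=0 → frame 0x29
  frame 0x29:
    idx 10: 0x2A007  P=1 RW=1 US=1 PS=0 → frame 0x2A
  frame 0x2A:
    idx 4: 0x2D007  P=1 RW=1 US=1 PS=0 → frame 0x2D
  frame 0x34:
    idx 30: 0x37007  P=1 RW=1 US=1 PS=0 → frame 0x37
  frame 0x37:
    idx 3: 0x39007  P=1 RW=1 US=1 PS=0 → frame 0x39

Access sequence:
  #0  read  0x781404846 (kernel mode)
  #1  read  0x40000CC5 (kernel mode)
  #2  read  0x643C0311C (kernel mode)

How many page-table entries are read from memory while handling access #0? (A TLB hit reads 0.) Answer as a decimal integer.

Walk each access:
#0 VA=0x781404846 (r,kernel):
  lvl0: tbl 0x28, slot 30 ⇒ 0x29007 (P1/RW1/US1/PS0)
  lvl1: tbl 0x29, slot 10 ⇒ 0x2A007 (P1/RW1/US1/PS0)
  lvl2: tbl 0x2A, slot 4 ⇒ 0x2D007 (P1/RW1/US1/PS0)
  → PA=0x2D846  (3 entries read)
#1 VA=0x40000CC5 (r,kernel):
  lvl0: tbl 0x28, slot 1 ⇒ 0x31087 (P1/RW1/US1/PS1)
  → PA=0x31CC5 (huge @L0)  (1 entries read)
#2 VA=0x643C0311C (r,kernel):
  lvl0: tbl 0x28, slot 25 ⇒ 0x34007 (P1/RW1/US1/PS0)
  lvl1: tbl 0x34, slot 30 ⇒ 0x37007 (P1/RW1/US1/PS0)
  lvl2: tbl 0x37, slot 3 ⇒ 0x39007 (P1/RW1/US1/PS0)
  → PA=0x3911C  (3 entries read)

Entries read for #0: 3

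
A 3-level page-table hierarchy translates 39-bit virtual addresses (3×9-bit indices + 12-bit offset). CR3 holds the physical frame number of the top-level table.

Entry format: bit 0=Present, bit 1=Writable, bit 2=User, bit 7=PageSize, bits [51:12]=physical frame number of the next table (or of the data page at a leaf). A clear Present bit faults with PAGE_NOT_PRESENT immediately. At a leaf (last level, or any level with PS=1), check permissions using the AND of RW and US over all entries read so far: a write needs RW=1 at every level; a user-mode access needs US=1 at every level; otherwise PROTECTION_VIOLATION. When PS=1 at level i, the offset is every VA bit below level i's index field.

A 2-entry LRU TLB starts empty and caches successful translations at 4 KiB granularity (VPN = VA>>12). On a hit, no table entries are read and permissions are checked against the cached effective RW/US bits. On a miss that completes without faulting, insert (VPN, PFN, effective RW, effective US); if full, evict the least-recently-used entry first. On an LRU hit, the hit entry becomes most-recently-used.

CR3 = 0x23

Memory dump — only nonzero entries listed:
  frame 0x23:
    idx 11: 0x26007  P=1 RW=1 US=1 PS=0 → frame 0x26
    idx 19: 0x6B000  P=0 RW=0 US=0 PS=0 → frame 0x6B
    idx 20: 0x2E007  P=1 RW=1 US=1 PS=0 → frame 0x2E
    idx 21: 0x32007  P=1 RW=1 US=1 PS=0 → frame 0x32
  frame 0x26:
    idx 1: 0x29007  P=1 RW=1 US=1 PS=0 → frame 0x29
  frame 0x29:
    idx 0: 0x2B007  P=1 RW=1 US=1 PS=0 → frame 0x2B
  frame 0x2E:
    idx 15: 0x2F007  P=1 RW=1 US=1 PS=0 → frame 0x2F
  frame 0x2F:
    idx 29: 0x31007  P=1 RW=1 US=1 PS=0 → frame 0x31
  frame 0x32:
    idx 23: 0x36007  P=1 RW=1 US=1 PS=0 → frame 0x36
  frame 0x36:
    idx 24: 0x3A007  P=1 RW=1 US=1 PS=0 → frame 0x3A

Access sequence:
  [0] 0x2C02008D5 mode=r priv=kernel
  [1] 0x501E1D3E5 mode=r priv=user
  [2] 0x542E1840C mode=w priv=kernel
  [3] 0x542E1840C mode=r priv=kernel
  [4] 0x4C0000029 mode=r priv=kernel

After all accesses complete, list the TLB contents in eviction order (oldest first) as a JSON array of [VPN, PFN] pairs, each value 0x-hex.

Trace:
#0 VA=0x2C02008D5 (r,kernel):
  lvl0: tbl 0x23, slot 11 ⇒ 0x26007 (P1/RW1/US1/PS0)
  lvl1: tbl 0x26, slot 1 ⇒ 0x29007 (P1/RW1/US1/PS0)
  lvl2: tbl 0x29, slot 0 ⇒ 0x2B007 (P1/RW1/US1/PS0)
  ✓ 0x2B8D5  — 3 lookups
#1 VA=0x501E1D3E5 (r,user):
  lvl0: tbl 0x23, slot 20 ⇒ 0x2E007 (P1/RW1/US1/PS0)
  lvl1: tbl 0x2E, slot 15 ⇒ 0x2F007 (P1/RW1/US1/PS0)
  lvl2: tbl 0x2F, slot 29 ⇒ 0x31007 (P1/RW1/US1/PS0)
  ✓ 0x313E5  — 3 lookups
#2 VA=0x542E1840C (w,kernel):
  lvl0: tbl 0x23, slot 21 ⇒ 0x32007 (P1/RW1/US1/PS0)
  lvl1: tbl 0x32, slot 23 ⇒ 0x36007 (P1/RW1/US1/PS0)
  lvl2: tbl 0x36, slot 24 ⇒ 0x3A007 (P1/RW1/US1/PS0)
  ✓ 0x3A40C  — 3 lookups
#3 VA=0x542E1840C (r,kernel):
  TLB hit vpn=0x542E18 → PA=0x3A40C
#4 VA=0x4C0000029 (r,kernel):
  lvl0: tbl 0x23, slot 19 ⇒ 0x6B000 (P0/RW0/US0/PS0)
  ✗ PAGE_NOT_PRESENT  [1 reads]

TLB: [["0x501E1D", "0x31"], ["0x542E18", "0x3A"]]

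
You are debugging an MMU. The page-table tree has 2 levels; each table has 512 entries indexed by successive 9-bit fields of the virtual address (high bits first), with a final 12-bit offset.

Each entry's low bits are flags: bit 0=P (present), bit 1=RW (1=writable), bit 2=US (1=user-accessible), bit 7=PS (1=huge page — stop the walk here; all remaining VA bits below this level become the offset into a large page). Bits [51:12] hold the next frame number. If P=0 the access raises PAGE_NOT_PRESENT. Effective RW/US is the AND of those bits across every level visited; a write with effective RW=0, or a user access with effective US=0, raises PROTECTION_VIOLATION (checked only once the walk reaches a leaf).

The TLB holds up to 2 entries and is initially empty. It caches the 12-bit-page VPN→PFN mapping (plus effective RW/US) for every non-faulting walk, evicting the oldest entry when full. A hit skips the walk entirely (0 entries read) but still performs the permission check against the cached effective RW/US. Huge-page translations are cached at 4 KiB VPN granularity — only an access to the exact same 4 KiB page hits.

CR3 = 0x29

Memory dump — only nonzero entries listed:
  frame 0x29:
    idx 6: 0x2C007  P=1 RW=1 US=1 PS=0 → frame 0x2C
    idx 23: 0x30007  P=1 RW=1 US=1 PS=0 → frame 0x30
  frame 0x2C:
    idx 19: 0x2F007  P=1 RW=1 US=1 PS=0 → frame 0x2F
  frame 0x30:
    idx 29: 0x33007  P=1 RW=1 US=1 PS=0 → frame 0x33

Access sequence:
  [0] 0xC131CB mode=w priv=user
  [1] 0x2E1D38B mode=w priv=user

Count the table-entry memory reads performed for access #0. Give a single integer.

Per-access translation:
#0 VA=0xC131CB (w,user):
  lvl0: tbl 0x29, slot 6 ⇒ 0x2C007 (P1/RW1/US1/PS0)
  lvl1: tbl 0x2C, slot 19 ⇒ 0x2F007 (P1/RW1/US1/PS0)
  ⇒ phys 0x2F1CB  [2 reads]
#1 VA=0x2E1D38B (w,user):
  lvl0: tbl 0x29, slot 23 ⇒ 0x30007 (P1/RW1/US1/PS0)
  lvl1: tbl 0x30, slot 29 ⇒ 0x33007 (P1/RW1/US1/PS0)
  ⇒ phys 0x3338B  [2 reads]

Entries read for #0: 2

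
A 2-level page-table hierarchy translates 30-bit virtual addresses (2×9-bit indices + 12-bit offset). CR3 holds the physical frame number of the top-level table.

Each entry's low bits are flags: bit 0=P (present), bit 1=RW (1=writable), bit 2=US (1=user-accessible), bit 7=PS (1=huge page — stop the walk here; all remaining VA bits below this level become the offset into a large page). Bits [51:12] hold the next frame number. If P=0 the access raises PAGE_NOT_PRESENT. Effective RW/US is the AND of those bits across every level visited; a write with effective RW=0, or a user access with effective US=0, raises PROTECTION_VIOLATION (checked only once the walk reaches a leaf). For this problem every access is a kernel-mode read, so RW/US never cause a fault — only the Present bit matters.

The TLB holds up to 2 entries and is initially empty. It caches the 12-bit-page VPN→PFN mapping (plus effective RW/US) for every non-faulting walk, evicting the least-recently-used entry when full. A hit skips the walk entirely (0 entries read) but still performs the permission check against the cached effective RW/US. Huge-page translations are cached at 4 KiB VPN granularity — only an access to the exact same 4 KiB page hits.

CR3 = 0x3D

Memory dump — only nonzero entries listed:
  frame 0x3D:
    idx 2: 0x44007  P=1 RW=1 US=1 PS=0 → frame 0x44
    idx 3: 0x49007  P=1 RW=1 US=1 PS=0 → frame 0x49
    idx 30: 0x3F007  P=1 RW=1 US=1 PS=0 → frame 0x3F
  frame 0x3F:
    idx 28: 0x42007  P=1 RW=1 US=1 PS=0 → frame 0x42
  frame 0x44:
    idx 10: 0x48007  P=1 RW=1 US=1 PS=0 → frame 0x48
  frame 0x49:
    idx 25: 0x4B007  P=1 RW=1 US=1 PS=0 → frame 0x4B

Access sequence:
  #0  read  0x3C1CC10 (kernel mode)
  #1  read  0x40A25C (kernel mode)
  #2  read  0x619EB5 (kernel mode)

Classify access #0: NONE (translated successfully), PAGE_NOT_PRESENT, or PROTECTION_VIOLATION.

Trace:
#0 VA=0x3C1CC10 (r,kernel):
  lvl0: tbl 0x3D, slot 30 ⇒ 0x3F007 (P1/RW1/US1/PS0)
  lvl1: tbl 0x3F, slot 28 ⇒ 0x42007 (P1/RW1/US1/PS0)
  ✓ 0x42C10  — 2 lookups
#1 VA=0x40A25C (r,kernel):
  lvl0: tbl 0x3D, slot 2 ⇒ 0x44007 (P1/RW1/US1/PS0)
  lvl1: tbl 0x44, slot 10 ⇒ 0x48007 (P1/RW1/US1/PS0)
  ✓ 0x4825C  — 2 lookups
#2 VA=0x619EB5 (r,kernel):
  lvl0: tbl 0x3D, slot 3 ⇒ 0x49007 (P1/RW1/US1/PS0)
  lvl1: tbl 0x49, slot 25 ⇒ 0x4B007 (P1/RW1/US1/PS0)
  ✓ 0x4BEB5  — 2 lookups

Access #0 fault: NONE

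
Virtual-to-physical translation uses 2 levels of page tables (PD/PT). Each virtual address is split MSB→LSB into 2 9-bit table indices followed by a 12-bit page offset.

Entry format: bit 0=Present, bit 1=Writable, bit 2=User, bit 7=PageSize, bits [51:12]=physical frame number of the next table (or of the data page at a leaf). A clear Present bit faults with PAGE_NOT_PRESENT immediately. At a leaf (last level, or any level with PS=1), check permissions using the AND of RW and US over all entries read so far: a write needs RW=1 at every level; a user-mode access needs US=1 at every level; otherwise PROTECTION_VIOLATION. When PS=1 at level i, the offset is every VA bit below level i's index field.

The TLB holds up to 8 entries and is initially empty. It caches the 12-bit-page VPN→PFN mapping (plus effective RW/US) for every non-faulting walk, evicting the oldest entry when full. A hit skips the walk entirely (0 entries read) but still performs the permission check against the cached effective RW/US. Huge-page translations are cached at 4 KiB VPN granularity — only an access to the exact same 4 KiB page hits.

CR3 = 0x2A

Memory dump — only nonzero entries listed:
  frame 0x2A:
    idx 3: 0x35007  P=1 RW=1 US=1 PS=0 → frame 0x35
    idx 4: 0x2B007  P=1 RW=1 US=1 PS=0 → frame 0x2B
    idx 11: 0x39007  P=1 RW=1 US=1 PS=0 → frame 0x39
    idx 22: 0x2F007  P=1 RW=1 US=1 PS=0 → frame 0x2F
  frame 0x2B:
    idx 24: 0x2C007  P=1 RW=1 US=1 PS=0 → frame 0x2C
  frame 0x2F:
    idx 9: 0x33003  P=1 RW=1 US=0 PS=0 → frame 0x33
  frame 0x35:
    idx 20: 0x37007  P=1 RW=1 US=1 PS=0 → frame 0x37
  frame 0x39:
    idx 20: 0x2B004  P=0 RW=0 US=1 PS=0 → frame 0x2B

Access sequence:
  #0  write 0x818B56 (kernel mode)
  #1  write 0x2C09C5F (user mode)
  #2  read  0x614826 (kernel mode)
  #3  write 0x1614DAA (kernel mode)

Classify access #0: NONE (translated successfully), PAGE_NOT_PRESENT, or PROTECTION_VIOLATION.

Trace:
#0 VA=0x818B56 (w,kernel):
  [0] read 0x2A idx=4: raw=0x2B007 flags P=1 W=1 U=1 S=0
  [1] read 0x2B idx=24: raw=0x2C007 flags P=1 W=1 U=1 S=0
  ⇒ phys 0x2CB56  [2 reads]
#1 VA=0x2C09C5F (w,user):
  [0] read 0x2A idx=22: raw=0x2F007 flags P=1 W=1 U=1 S=0
  [1] read 0x2F idx=9: raw=0x33003 flags P=1 W=1 U=0 S=0
  → PROTECTION_VIOLATION  (2 entries read)
#2 VA=0x614826 (r,kernel):
  [0] read 0x2A idx=3: raw=0x35007 flags P=1 W=1 U=1 S=0
  [1] read 0x35 idx=20: raw=0x37007 flags P=1 W=1 U=1 S=0
  ⇒ phys 0x37826  [2 reads]
#3 VA=0x1614DAA (w,kernel):
  [0] read 0x2A idx=11: raw=0x39007 flags P=1 W=1 U=1 S=0
  [1] read 0x39 idx=20: raw=0x2B004 flags P=0 W=0 U=1 S=0
  → PAGE_NOT_PRESENT  (2 entries read)

Access #0 fault: NONE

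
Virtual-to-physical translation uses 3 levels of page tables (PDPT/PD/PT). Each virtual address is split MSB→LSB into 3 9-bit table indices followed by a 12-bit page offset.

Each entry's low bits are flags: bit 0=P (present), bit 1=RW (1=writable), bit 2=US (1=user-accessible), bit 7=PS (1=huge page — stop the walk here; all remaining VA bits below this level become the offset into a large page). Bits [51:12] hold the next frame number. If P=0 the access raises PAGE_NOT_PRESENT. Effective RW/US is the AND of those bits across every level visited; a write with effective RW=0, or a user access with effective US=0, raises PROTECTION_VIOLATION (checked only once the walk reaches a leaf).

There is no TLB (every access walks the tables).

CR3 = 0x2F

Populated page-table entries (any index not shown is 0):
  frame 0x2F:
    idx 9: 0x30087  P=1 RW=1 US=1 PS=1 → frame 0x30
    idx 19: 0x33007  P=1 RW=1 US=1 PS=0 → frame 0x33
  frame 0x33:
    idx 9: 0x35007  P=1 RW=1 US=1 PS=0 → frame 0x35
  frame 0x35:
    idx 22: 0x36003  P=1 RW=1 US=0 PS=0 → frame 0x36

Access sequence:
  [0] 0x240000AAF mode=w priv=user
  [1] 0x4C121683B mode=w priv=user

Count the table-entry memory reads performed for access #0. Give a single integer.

Trace:
#0 VA=0x240000AAF (w,user):
  L0 @0x2F[9] → 0x30087  P=1,RW=1,US=1,PS=1
  ⇒ phys 0x30AAF (huge @L0)  [1 reads]
#1 VA=0x4C121683B (w,user):
  L0 @0x2F[19] → 0x33007  P=1,RW=1,US=1,PS=0
  L1 @0x33[9] → 0x35007  P=1,RW=1,US=1,PS=0
  L2 @0x35[22] → 0x36003  P=1,RW=1,US=0,PS=0
  ✗ PROTECTION_VIOLATION  [3 reads]

Entries read for #0: 1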